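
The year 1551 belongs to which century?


Century = (year - 1) // 100 + 1
= (1551 - 1) // 100 + 1
= 1550 // 100 + 1
= 15 + 1

16th century


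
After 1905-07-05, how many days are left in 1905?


Day of year: 186 of 365
Remaining = 365 - 186

179 days


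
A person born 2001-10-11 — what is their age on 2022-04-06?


Birth: 2001-10-11
Reference: 2022-04-06
Year difference: 2022 - 2001 = 21
Birthday not yet reached in 2022, subtract 1

20 years old


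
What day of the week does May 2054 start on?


Target: May 1, 2054
Anchor: Jan 1, 2054. With p = 2054 - 1 = 2053: (p + p//4 - p//100 + p//400) mod 7 = (2053 + 513 - 20 + 5) mod 7 = 2551 mod 7 = 3 -> Thursday (Mon=0 ... Sun=6)
Days before May (Jan-Apr): 120 days
Weekday index = (3 + 120) mod 7 = 4

Friday


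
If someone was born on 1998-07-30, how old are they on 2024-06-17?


Birth: 1998-07-30
Reference: 2024-06-17
Year difference: 2024 - 1998 = 26
Birthday not yet reached in 2024, subtract 1

25 years old


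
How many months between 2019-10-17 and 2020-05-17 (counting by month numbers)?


From October 2019 to May 2020
1 year * 12 = 12 months, minus 5 months = 7

7 months


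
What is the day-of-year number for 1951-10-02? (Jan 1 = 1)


Date: October 2, 1951
Days in months 1 through 9: 273
Plus 2 days in October

Day of year: 275


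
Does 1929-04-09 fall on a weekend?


Anchor: Jan 1, 1929. With p = 1929 - 1 = 1928: (p + p//4 - p//100 + p//400) mod 7 = (1928 + 482 - 19 + 4) mod 7 = 2395 mod 7 = 1 -> Tuesday (Mon=0 ... Sun=6)
Day of year: 99; offset = 98
Weekday index = (1 + 98) mod 7 = 1 -> Tuesday
Weekend days: Saturday, Sunday

No


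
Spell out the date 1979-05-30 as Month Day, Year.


ISO 1979-05-30 parses as year=1979, month=05, day=30
Month 5 -> May

May 30, 1979


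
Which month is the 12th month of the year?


Month 12 of 12

December


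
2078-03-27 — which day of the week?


Date: March 27, 2078
Anchor: Jan 1, 2078. With p = 2078 - 1 = 2077: (p + p//4 - p//100 + p//400) mod 7 = (2077 + 519 - 20 + 5) mod 7 = 2581 mod 7 = 5 -> Saturday (Mon=0 ... Sun=6)
Days before March (Jan-Feb): 59; offset = 59 + 27 - 1 = 85
Weekday index = (5 + 85) mod 7 = 6

Day of the week: Sunday


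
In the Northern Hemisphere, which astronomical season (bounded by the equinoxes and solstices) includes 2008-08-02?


Date: August 2
Astronomical Summer (approx.; exact equinox/solstice day varies by year): June 21 to September 21
August 2 falls within the Summer window

Summer


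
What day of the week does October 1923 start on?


Target: October 1, 1923
Anchor: Jan 1, 1923. With p = 1923 - 1 = 1922: (p + p//4 - p//100 + p//400) mod 7 = (1922 + 480 - 19 + 4) mod 7 = 2387 mod 7 = 0 -> Monday (Mon=0 ... Sun=6)
Days before October (Jan-Sep): 273 days
Weekday index = (0 + 273) mod 7 = 0

Monday


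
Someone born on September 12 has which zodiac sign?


Date: September 12
Conventional tropical zodiac dates: Virgo from August 23 onward; Libra starts September 23
September 12 falls within the Virgo range

Virgo


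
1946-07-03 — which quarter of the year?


Month: July (month 7)
Q1: Jan-Mar, Q2: Apr-Jun, Q3: Jul-Sep, Q4: Oct-Dec

Q3


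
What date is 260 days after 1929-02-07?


Start: 1929-02-07, add 260 days
February 1929 has 28 days: 28 - 7 = 21 days to February 28 -> 239 left
March 1929 has 31 days -> 208 left
April 1929 has 30 days -> 178 left
May 1929 has 31 days -> 147 left
June 1929 has 30 days -> 117 left
July 1929 has 31 days -> 86 left
August 1929 has 31 days -> 55 left
September 1929 has 30 days -> 25 left
October 1929: 25 <= 31 -> lands on October 25

Result: 1929-10-25


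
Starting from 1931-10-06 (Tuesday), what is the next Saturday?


Current: Tuesday
Target: Saturday
Days ahead: 4

Next Saturday: 1931-10-10


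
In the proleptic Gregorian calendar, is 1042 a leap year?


Gregorian leap year rule: divisible by 4, but not by 100, unless also by 400.
1042 is not divisible by 4 -> not a leap year

No


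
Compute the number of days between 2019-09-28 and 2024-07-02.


From 2019-09-28 to 2024-07-02
2019-09-28: days before September = 31 + 28 + 31 + 30 + 31 + 30 + 31 + 31 = 243 (2019 is not a leap year); day of year = 243 + 28 = 271
2024-07-02: days before July = 31 + 29 + 31 + 30 + 31 + 30 = 182 (2024 is a leap year); day of year = 182 + 2 = 184
Rest of 2019: 365 - 271 = 94
Full years 2020 (366), 2021 (365), 2022 (365), 2023 (365): 1461
Total = 94 + 1461 + 184 = 1739

1739 days


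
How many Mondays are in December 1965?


December 1965 has 31 days
Anchor: Jan 1, 1965. With p = 1965 - 1 = 1964: (p + p//4 - p//100 + p//400) mod 7 = (1964 + 491 - 19 + 4) mod 7 = 2440 mod 7 = 4 -> Friday (Mon=0 ... Sun=6)
Days before December (Jan-Nov): 334; December 1 index = (4 + 334) mod 7 = 2 -> Wednesday
First Monday is December 6
Mondays: 6, 13, 20, 27

4 Mondays


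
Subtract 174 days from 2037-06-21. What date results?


Start: 2037-06-21, subtract 174 days
Back 21 days from June 21 reaches May 31, 2037 -> 153 left
May 2037 has 31 days -> back to April 30, 2037 -> 122 left
April 2037 has 30 days -> back to March 31, 2037 -> 92 left
March 2037 has 31 days -> back to February 28, 2037 -> 61 left
February 2037 has 28 days -> back to January 31, 2037 -> 33 left
January 2037 has 31 days -> back to December 31, 2036 -> 2 left
December 2036: 31 - 2 = 29 -> lands on December 29

Result: 2036-12-29


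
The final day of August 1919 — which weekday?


August 1919 has 31 days
Anchor: Jan 1, 1919. With p = 1919 - 1 = 1918: (p + p//4 - p//100 + p//400) mod 7 = (1918 + 479 - 19 + 4) mod 7 = 2382 mod 7 = 2 -> Wednesday (Mon=0 ... Sun=6)
Days before August (Jan-Jul): 212; August 1 index = (2 + 212) mod 7 = 4 -> Friday
Last day offset: 31 - 1 = 30 days
Weekday index = (4 + 30) mod 7 = 6

Sunday, August 31


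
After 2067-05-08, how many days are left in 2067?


Day of year: 128 of 365
Remaining = 365 - 128

237 days


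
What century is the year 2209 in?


Century = (year - 1) // 100 + 1
= (2209 - 1) // 100 + 1
= 2208 // 100 + 1
= 22 + 1

23rd century


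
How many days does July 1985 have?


July 1985

31 days


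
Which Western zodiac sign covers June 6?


Date: June 6
Conventional tropical zodiac dates: Gemini from May 21 onward; Cancer starts June 21
June 6 falls within the Gemini range

Gemini


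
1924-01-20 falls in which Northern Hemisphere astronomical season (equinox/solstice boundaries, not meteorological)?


Date: January 20
Astronomical Winter (approx.; exact equinox/solstice day varies by year): December 21 to March 19
January 20 falls within the Winter window

Winter


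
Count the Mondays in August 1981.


August 1981 has 31 days
Anchor: Jan 1, 1981. With p = 1981 - 1 = 1980: (p + p//4 - p//100 + p//400) mod 7 = (1980 + 495 - 19 + 4) mod 7 = 2460 mod 7 = 3 -> Thursday (Mon=0 ... Sun=6)
Days before August (Jan-Jul): 212; August 1 index = (3 + 212) mod 7 = 5 -> Saturday
First Monday is August 3
Mondays: 3, 10, 17, 24, 31

5 Mondays


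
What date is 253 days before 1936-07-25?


Start: 1936-07-25, subtract 253 days
Back 25 days from July 25 reaches June 30, 1936 -> 228 left
June 1936 has 30 days -> back to May 31, 1936 -> 198 left
May 1936 has 31 days -> back to April 30, 1936 -> 167 left
April 1936 has 30 days -> back to March 31, 1936 -> 137 left
March 1936 has 31 days -> back to February 29, 1936 -> 106 left
February 1936 has 29 days -> back to January 31, 1936 -> 77 left
January 1936 has 31 days -> back to December 31, 1935 -> 46 left
December 1935 has 31 days -> back to November 30, 1935 -> 15 left
November 1935: 30 - 15 = 15 -> lands on November 15

Result: 1935-11-15


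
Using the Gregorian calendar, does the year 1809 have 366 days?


Gregorian leap year rule: divisible by 4, but not by 100, unless also by 400.
1809 is not divisible by 4 -> not a leap year

No


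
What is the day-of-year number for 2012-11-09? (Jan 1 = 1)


Date: November 9, 2012
Days in months 1 through 10: 305
Plus 9 days in November

Day of year: 314


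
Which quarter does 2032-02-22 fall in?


Month: February (month 2)
Q1: Jan-Mar, Q2: Apr-Jun, Q3: Jul-Sep, Q4: Oct-Dec

Q1


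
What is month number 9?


Month 9 of 12

September


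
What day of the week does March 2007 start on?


Target: March 1, 2007
Anchor: Jan 1, 2007. With p = 2007 - 1 = 2006: (p + p//4 - p//100 + p//400) mod 7 = (2006 + 501 - 20 + 5) mod 7 = 2492 mod 7 = 0 -> Monday (Mon=0 ... Sun=6)
Days before March (Jan-Feb): 59 days
Weekday index = (0 + 59) mod 7 = 3

Thursday


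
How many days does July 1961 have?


July 1961

31 days


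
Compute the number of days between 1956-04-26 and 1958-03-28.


From 1956-04-26 to 1958-03-28
1956-04-26: days before April = 31 + 29 + 31 = 91 (1956 is a leap year); day of year = 91 + 26 = 117
1958-03-28: days before March = 31 + 28 = 59 (1958 is not a leap year); day of year = 59 + 28 = 87
Rest of 1956: 366 - 117 = 249
Full years 1957 (365): 365
Total = 249 + 365 + 87 = 701

701 days


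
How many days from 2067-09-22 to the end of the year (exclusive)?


Day of year: 265 of 365
Remaining = 365 - 265

100 days


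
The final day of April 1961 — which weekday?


April 1961 has 30 days
Anchor: Jan 1, 1961. With p = 1961 - 1 = 1960: (p + p//4 - p//100 + p//400) mod 7 = (1960 + 490 - 19 + 4) mod 7 = 2435 mod 7 = 6 -> Sunday (Mon=0 ... Sun=6)
Days before April (Jan-Mar): 90; April 1 index = (6 + 90) mod 7 = 5 -> Saturday
Last day offset: 30 - 1 = 29 days
Weekday index = (5 + 29) mod 7 = 6

Sunday, April 30


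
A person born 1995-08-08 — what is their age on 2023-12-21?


Birth: 1995-08-08
Reference: 2023-12-21
Year difference: 2023 - 1995 = 28

28 years old


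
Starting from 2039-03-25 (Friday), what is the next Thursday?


Current: Friday
Target: Thursday
Days ahead: 6

Next Thursday: 2039-03-31


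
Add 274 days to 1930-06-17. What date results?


Start: 1930-06-17, add 274 days
June 1930 has 30 days: 30 - 17 = 13 days to June 30 -> 261 left
July 1930 has 31 days -> 230 left
August 1930 has 31 days -> 199 left
September 1930 has 30 days -> 169 left
October 1930 has 31 days -> 138 left
November 1930 has 30 days -> 108 left
December 1930 has 31 days -> 77 left
January 1931 has 31 days -> 46 left
February 1931 has 28 days -> 18 left
March 1931: 18 <= 31 -> lands on March 18

Result: 1931-03-18


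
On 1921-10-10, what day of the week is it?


Date: October 10, 1921
Anchor: Jan 1, 1921. With p = 1921 - 1 = 1920: (p + p//4 - p//100 + p//400) mod 7 = (1920 + 480 - 19 + 4) mod 7 = 2385 mod 7 = 5 -> Saturday (Mon=0 ... Sun=6)
Days before October (Jan-Sep): 273; offset = 273 + 10 - 1 = 282
Weekday index = (5 + 282) mod 7 = 0

Day of the week: Monday


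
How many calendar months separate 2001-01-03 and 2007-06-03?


From January 2001 to June 2007
6 years * 12 = 72 months, plus 5 months = 77

77 months


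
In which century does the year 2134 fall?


Century = (year - 1) // 100 + 1
= (2134 - 1) // 100 + 1
= 2133 // 100 + 1
= 21 + 1

22nd century


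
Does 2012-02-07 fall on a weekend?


Anchor: Jan 1, 2012. With p = 2012 - 1 = 2011: (p + p//4 - p//100 + p//400) mod 7 = (2011 + 502 - 20 + 5) mod 7 = 2498 mod 7 = 6 -> Sunday (Mon=0 ... Sun=6)
Day of year: 38; offset = 37
Weekday index = (6 + 37) mod 7 = 1 -> Tuesday
Weekend days: Saturday, Sunday

No


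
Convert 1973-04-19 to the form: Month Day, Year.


ISO 1973-04-19 parses as year=1973, month=04, day=19
Month 4 -> April

April 19, 1973


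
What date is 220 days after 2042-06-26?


Start: 2042-06-26, add 220 days
June 2042 has 30 days: 30 - 26 = 4 days to June 30 -> 216 left
July 2042 has 31 days -> 185 left
August 2042 has 31 days -> 154 left
September 2042 has 30 days -> 124 left
October 2042 has 31 days -> 93 left
November 2042 has 30 days -> 63 left
December 2042 has 31 days -> 32 left
January 2043 has 31 days -> 1 left
February 2043: 1 <= 28 -> lands on February 1

Result: 2043-02-01


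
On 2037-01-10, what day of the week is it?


Date: January 10, 2037
Anchor: Jan 1, 2037. With p = 2037 - 1 = 2036: (p + p//4 - p//100 + p//400) mod 7 = (2036 + 509 - 20 + 5) mod 7 = 2530 mod 7 = 3 -> Thursday (Mon=0 ... Sun=6)
Days into year = 10 - 1 = 9
Weekday index = (3 + 9) mod 7 = 5

Day of the week: Saturday


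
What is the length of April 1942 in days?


April 1942

30 days


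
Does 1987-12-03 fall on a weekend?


Anchor: Jan 1, 1987. With p = 1987 - 1 = 1986: (p + p//4 - p//100 + p//400) mod 7 = (1986 + 496 - 19 + 4) mod 7 = 2467 mod 7 = 3 -> Thursday (Mon=0 ... Sun=6)
Day of year: 337; offset = 336
Weekday index = (3 + 336) mod 7 = 3 -> Thursday
Weekend days: Saturday, Sunday

No


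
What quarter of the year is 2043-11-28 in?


Month: November (month 11)
Q1: Jan-Mar, Q2: Apr-Jun, Q3: Jul-Sep, Q4: Oct-Dec

Q4


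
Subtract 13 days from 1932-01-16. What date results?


Start: 1932-01-16, subtract 13 days
16 - 13 = 3 stays within January 1932

Result: 1932-01-03


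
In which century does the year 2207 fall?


Century = (year - 1) // 100 + 1
= (2207 - 1) // 100 + 1
= 2206 // 100 + 1
= 22 + 1

23rd century


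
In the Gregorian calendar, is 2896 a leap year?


Gregorian leap year rule: divisible by 4, but not by 100, unless also by 400.
2896 is divisible by 4 but not 100 -> leap year

Yes


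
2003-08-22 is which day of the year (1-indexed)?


Date: August 22, 2003
Days in months 1 through 7: 212
Plus 22 days in August

Day of year: 234


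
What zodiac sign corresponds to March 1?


Date: March 1
Conventional tropical zodiac dates: Pisces from February 19 onward; Aries starts March 21
March 1 falls within the Pisces range

Pisces


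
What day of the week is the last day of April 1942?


April 1942 has 30 days
Anchor: Jan 1, 1942. With p = 1942 - 1 = 1941: (p + p//4 - p//100 + p//400) mod 7 = (1941 + 485 - 19 + 4) mod 7 = 2411 mod 7 = 3 -> Thursday (Mon=0 ... Sun=6)
Days before April (Jan-Mar): 90; April 1 index = (3 + 90) mod 7 = 2 -> Wednesday
Last day offset: 30 - 1 = 29 days
Weekday index = (2 + 29) mod 7 = 3

Thursday, April 30


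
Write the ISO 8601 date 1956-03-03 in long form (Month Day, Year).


ISO 1956-03-03 parses as year=1956, month=03, day=03
Month 3 -> March

March 3, 1956


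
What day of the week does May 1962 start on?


Target: May 1, 1962
Anchor: Jan 1, 1962. With p = 1962 - 1 = 1961: (p + p//4 - p//100 + p//400) mod 7 = (1961 + 490 - 19 + 4) mod 7 = 2436 mod 7 = 0 -> Monday (Mon=0 ... Sun=6)
Days before May (Jan-Apr): 120 days
Weekday index = (0 + 120) mod 7 = 1

Tuesday


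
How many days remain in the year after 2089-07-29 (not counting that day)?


Day of year: 210 of 365
Remaining = 365 - 210

155 days


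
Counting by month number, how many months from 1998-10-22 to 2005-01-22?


From October 1998 to January 2005
7 years * 12 = 84 months, minus 9 months = 75

75 months


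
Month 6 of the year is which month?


Month 6 of 12

June


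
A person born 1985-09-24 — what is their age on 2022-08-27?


Birth: 1985-09-24
Reference: 2022-08-27
Year difference: 2022 - 1985 = 37
Birthday not yet reached in 2022, subtract 1

36 years old


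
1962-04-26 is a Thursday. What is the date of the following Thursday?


Current: Thursday
Target: Thursday
Days ahead: 7

Next Thursday: 1962-05-03


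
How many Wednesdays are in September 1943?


September 1943 has 30 days
Anchor: Jan 1, 1943. With p = 1943 - 1 = 1942: (p + p//4 - p//100 + p//400) mod 7 = (1942 + 485 - 19 + 4) mod 7 = 2412 mod 7 = 4 -> Friday (Mon=0 ... Sun=6)
Days before September (Jan-Aug): 243; September 1 index = (4 + 243) mod 7 = 2 -> Wednesday
First Wednesday is September 1
Wednesdays: 1, 8, 15, 22, 29

5 Wednesdays


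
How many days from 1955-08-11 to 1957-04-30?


From 1955-08-11 to 1957-04-30
1955-08-11: days before August = 31 + 28 + 31 + 30 + 31 + 30 + 31 = 212 (1955 is not a leap year); day of year = 212 + 11 = 223
1957-04-30: days before April = 31 + 28 + 31 = 90 (1957 is not a leap year); day of year = 90 + 30 = 120
Rest of 1955: 365 - 223 = 142
Full years 1956 (366): 366
Total = 142 + 366 + 120 = 628

628 days


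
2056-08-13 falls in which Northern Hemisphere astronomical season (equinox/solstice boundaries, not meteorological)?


Date: August 13
Astronomical Summer (approx.; exact equinox/solstice day varies by year): June 21 to September 21
August 13 falls within the Summer window

Summer


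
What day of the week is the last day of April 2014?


April 2014 has 30 days
Anchor: Jan 1, 2014. With p = 2014 - 1 = 2013: (p + p//4 - p//100 + p//400) mod 7 = (2013 + 503 - 20 + 5) mod 7 = 2501 mod 7 = 2 -> Wednesday (Mon=0 ... Sun=6)
Days before April (Jan-Mar): 90; April 1 index = (2 + 90) mod 7 = 1 -> Tuesday
Last day offset: 30 - 1 = 29 days
Weekday index = (1 + 29) mod 7 = 2

Wednesday, April 30


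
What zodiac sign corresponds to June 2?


Date: June 2
Conventional tropical zodiac dates: Gemini from May 21 onward; Cancer starts June 21
June 2 falls within the Gemini range

Gemini


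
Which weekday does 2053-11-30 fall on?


Date: November 30, 2053
Anchor: Jan 1, 2053. With p = 2053 - 1 = 2052: (p + p//4 - p//100 + p//400) mod 7 = (2052 + 513 - 20 + 5) mod 7 = 2550 mod 7 = 2 -> Wednesday (Mon=0 ... Sun=6)
Days before November (Jan-Oct): 304; offset = 304 + 30 - 1 = 333
Weekday index = (2 + 333) mod 7 = 6

Day of the week: Sunday


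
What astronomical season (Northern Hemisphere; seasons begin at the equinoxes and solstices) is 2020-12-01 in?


Date: December 1
Astronomical Autumn (approx.; exact equinox/solstice day varies by year): September 22 to December 20
December 1 falls within the Autumn window

Autumn


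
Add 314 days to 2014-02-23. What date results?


Start: 2014-02-23, add 314 days
February 2014 has 28 days: 28 - 23 = 5 days to February 28 -> 309 left
March 2014 has 31 days -> 278 left
April 2014 has 30 days -> 248 left
May 2014 has 31 days -> 217 left
June 2014 has 30 days -> 187 left
July 2014 has 31 days -> 156 left
August 2014 has 31 days -> 125 left
September 2014 has 30 days -> 95 left
October 2014 has 31 days -> 64 left
November 2014 has 30 days -> 34 left
December 2014 has 31 days -> 3 left
January 2015: 3 <= 31 -> lands on January 3

Result: 2015-01-03


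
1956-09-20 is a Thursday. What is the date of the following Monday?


Current: Thursday
Target: Monday
Days ahead: 4

Next Monday: 1956-09-24


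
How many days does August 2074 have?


August 2074

31 days


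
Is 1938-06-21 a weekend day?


Anchor: Jan 1, 1938. With p = 1938 - 1 = 1937: (p + p//4 - p//100 + p//400) mod 7 = (1937 + 484 - 19 + 4) mod 7 = 2406 mod 7 = 5 -> Saturday (Mon=0 ... Sun=6)
Day of year: 172; offset = 171
Weekday index = (5 + 171) mod 7 = 1 -> Tuesday
Weekend days: Saturday, Sunday

No


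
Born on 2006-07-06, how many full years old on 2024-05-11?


Birth: 2006-07-06
Reference: 2024-05-11
Year difference: 2024 - 2006 = 18
Birthday not yet reached in 2024, subtract 1

17 years old


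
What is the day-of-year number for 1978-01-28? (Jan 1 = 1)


Date: January 28, 1978
No months before January
Plus 28 days in January

Day of year: 28


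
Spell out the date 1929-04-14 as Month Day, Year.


ISO 1929-04-14 parses as year=1929, month=04, day=14
Month 4 -> April

April 14, 1929


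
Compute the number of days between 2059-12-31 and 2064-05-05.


From 2059-12-31 to 2064-05-05
2059-12-31: days before December = 31 + 28 + 31 + 30 + 31 + 30 + 31 + 31 + 30 + 31 + 30 = 334 (2059 is not a leap year); day of year = 334 + 31 = 365
2064-05-05: days before May = 31 + 29 + 31 + 30 = 121 (2064 is a leap year); day of year = 121 + 5 = 126
Rest of 2059: 365 - 365 = 0
Full years 2060 (366), 2061 (365), 2062 (365), 2063 (365): 1461
Total = 0 + 1461 + 126 = 1587

1587 days


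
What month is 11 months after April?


April is month 4
4 + 11 = 15; wrap: 15 - 12 = 3

March


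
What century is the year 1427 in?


Century = (year - 1) // 100 + 1
= (1427 - 1) // 100 + 1
= 1426 // 100 + 1
= 14 + 1

15th century


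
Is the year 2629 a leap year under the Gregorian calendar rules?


Gregorian leap year rule: divisible by 4, but not by 100, unless also by 400.
2629 is not divisible by 4 -> not a leap year

No


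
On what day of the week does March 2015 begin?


Target: March 1, 2015
Anchor: Jan 1, 2015. With p = 2015 - 1 = 2014: (p + p//4 - p//100 + p//400) mod 7 = (2014 + 503 - 20 + 5) mod 7 = 2502 mod 7 = 3 -> Thursday (Mon=0 ... Sun=6)
Days before March (Jan-Feb): 59 days
Weekday index = (3 + 59) mod 7 = 6

Sunday


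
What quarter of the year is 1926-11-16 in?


Month: November (month 11)
Q1: Jan-Mar, Q2: Apr-Jun, Q3: Jul-Sep, Q4: Oct-Dec

Q4


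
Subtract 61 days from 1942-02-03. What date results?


Start: 1942-02-03, subtract 61 days
Back 3 days from February 3 reaches January 31, 1942 -> 58 left
January 1942 has 31 days -> back to December 31, 1941 -> 27 left
December 1941: 31 - 27 = 4 -> lands on December 4

Result: 1941-12-04


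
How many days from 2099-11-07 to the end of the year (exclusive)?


Day of year: 311 of 365
Remaining = 365 - 311

54 days


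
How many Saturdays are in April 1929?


April 1929 has 30 days
Anchor: Jan 1, 1929. With p = 1929 - 1 = 1928: (p + p//4 - p//100 + p//400) mod 7 = (1928 + 482 - 19 + 4) mod 7 = 2395 mod 7 = 1 -> Tuesday (Mon=0 ... Sun=6)
Days before April (Jan-Mar): 90; April 1 index = (1 + 90) mod 7 = 0 -> Monday
First Saturday is April 6
Saturdays: 6, 13, 20, 27

4 Saturdays


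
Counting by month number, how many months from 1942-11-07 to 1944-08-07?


From November 1942 to August 1944
2 years * 12 = 24 months, minus 3 months = 21

21 months


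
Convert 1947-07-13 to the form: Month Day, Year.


ISO 1947-07-13 parses as year=1947, month=07, day=13
Month 7 -> July

July 13, 1947


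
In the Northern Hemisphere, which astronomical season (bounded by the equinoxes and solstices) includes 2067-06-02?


Date: June 2
Astronomical Spring (approx.; exact equinox/solstice day varies by year): March 20 to June 20
June 2 falls within the Spring window

Spring


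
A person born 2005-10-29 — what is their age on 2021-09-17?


Birth: 2005-10-29
Reference: 2021-09-17
Year difference: 2021 - 2005 = 16
Birthday not yet reached in 2021, subtract 1

15 years old


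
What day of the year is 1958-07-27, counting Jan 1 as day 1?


Date: July 27, 1958
Days in months 1 through 6: 181
Plus 27 days in July

Day of year: 208


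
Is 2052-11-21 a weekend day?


Anchor: Jan 1, 2052. With p = 2052 - 1 = 2051: (p + p//4 - p//100 + p//400) mod 7 = (2051 + 512 - 20 + 5) mod 7 = 2548 mod 7 = 0 -> Monday (Mon=0 ... Sun=6)
Day of year: 326; offset = 325
Weekday index = (0 + 325) mod 7 = 3 -> Thursday
Weekend days: Saturday, Sunday

No


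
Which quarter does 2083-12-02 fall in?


Month: December (month 12)
Q1: Jan-Mar, Q2: Apr-Jun, Q3: Jul-Sep, Q4: Oct-Dec

Q4


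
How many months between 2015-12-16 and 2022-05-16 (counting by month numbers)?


From December 2015 to May 2022
7 years * 12 = 84 months, minus 7 months = 77

77 months


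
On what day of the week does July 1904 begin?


Target: July 1, 1904
Anchor: Jan 1, 1904. With p = 1904 - 1 = 1903: (p + p//4 - p//100 + p//400) mod 7 = (1903 + 475 - 19 + 4) mod 7 = 2363 mod 7 = 4 -> Friday (Mon=0 ... Sun=6)
Days before July (Jan-Jun): 182 days
Weekday index = (4 + 182) mod 7 = 4

Friday


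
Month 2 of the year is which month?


Month 2 of 12

February


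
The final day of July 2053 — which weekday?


July 2053 has 31 days
Anchor: Jan 1, 2053. With p = 2053 - 1 = 2052: (p + p//4 - p//100 + p//400) mod 7 = (2052 + 513 - 20 + 5) mod 7 = 2550 mod 7 = 2 -> Wednesday (Mon=0 ... Sun=6)
Days before July (Jan-Jun): 181; July 1 index = (2 + 181) mod 7 = 1 -> Tuesday
Last day offset: 31 - 1 = 30 days
Weekday index = (1 + 30) mod 7 = 3

Thursday, July 31


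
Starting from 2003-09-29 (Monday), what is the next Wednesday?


Current: Monday
Target: Wednesday
Days ahead: 2

Next Wednesday: 2003-10-01


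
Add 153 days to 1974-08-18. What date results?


Start: 1974-08-18, add 153 days
August 1974 has 31 days: 31 - 18 = 13 days to August 31 -> 140 left
September 1974 has 30 days -> 110 left
October 1974 has 31 days -> 79 left
November 1974 has 30 days -> 49 left
December 1974 has 31 days -> 18 left
January 1975: 18 <= 31 -> lands on January 18

Result: 1975-01-18


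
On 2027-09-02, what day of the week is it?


Date: September 2, 2027
Anchor: Jan 1, 2027. With p = 2027 - 1 = 2026: (p + p//4 - p//100 + p//400) mod 7 = (2026 + 506 - 20 + 5) mod 7 = 2517 mod 7 = 4 -> Friday (Mon=0 ... Sun=6)
Days before September (Jan-Aug): 243; offset = 243 + 2 - 1 = 244
Weekday index = (4 + 244) mod 7 = 3

Day of the week: Thursday


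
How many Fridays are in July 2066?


July 2066 has 31 days
Anchor: Jan 1, 2066. With p = 2066 - 1 = 2065: (p + p//4 - p//100 + p//400) mod 7 = (2065 + 516 - 20 + 5) mod 7 = 2566 mod 7 = 4 -> Friday (Mon=0 ... Sun=6)
Days before July (Jan-Jun): 181; July 1 index = (4 + 181) mod 7 = 3 -> Thursday
First Friday is July 2
Fridays: 2, 9, 16, 23, 30

5 Fridays


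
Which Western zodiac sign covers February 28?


Date: February 28
Conventional tropical zodiac dates: Pisces from February 19 onward; Aries starts March 21
February 28 falls within the Pisces range

Pisces


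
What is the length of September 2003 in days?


September 2003

30 days


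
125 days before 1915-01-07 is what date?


Start: 1915-01-07, subtract 125 days
Back 7 days from January 7 reaches December 31, 1914 -> 118 left
December 1914 has 31 days -> back to November 30, 1914 -> 87 left
November 1914 has 30 days -> back to October 31, 1914 -> 57 left
October 1914 has 31 days -> back to September 30, 1914 -> 26 left
September 1914: 30 - 26 = 4 -> lands on September 4

Result: 1914-09-04


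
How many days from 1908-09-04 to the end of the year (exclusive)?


Day of year: 248 of 366
Remaining = 366 - 248

118 days


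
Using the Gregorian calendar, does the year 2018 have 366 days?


Gregorian leap year rule: divisible by 4, but not by 100, unless also by 400.
2018 is not divisible by 4 -> not a leap year

No


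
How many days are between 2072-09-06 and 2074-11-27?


From 2072-09-06 to 2074-11-27
2072-09-06: days before September = 31 + 29 + 31 + 30 + 31 + 30 + 31 + 31 = 244 (2072 is a leap year); day of year = 244 + 6 = 250
2074-11-27: days before November = 31 + 28 + 31 + 30 + 31 + 30 + 31 + 31 + 30 + 31 = 304 (2074 is not a leap year); day of year = 304 + 27 = 331
Rest of 2072: 366 - 250 = 116
Full years 2073 (365): 365
Total = 116 + 365 + 331 = 812

812 days


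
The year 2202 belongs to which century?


Century = (year - 1) // 100 + 1
= (2202 - 1) // 100 + 1
= 2201 // 100 + 1
= 22 + 1

23rd century


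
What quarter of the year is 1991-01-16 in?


Month: January (month 1)
Q1: Jan-Mar, Q2: Apr-Jun, Q3: Jul-Sep, Q4: Oct-Dec

Q1


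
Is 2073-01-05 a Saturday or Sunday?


Anchor: Jan 1, 2073. With p = 2073 - 1 = 2072: (p + p//4 - p//100 + p//400) mod 7 = (2072 + 518 - 20 + 5) mod 7 = 2575 mod 7 = 6 -> Sunday (Mon=0 ... Sun=6)
Day of year: 5; offset = 4
Weekday index = (6 + 4) mod 7 = 3 -> Thursday
Weekend days: Saturday, Sunday

No


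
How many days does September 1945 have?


September 1945

30 days


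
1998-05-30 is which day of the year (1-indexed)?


Date: May 30, 1998
Days in months 1 through 4: 120
Plus 30 days in May

Day of year: 150


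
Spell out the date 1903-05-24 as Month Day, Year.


ISO 1903-05-24 parses as year=1903, month=05, day=24
Month 5 -> May

May 24, 1903


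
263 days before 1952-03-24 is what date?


Start: 1952-03-24, subtract 263 days
Back 24 days from March 24 reaches February 29, 1952 -> 239 left
February 1952 has 29 days -> back to January 31, 1952 -> 210 left
January 1952 has 31 days -> back to December 31, 1951 -> 179 left
December 1951 has 31 days -> back to November 30, 1951 -> 148 left
November 1951 has 30 days -> back to October 31, 1951 -> 118 left
October 1951 has 31 days -> back to September 30, 1951 -> 87 left
September 1951 has 30 days -> back to August 31, 1951 -> 57 left
August 1951 has 31 days -> back to July 31, 1951 -> 26 left
July 1951: 31 - 26 = 5 -> lands on July 5

Result: 1951-07-05


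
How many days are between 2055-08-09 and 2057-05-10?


From 2055-08-09 to 2057-05-10
2055-08-09: days before August = 31 + 28 + 31 + 30 + 31 + 30 + 31 = 212 (2055 is not a leap year); day of year = 212 + 9 = 221
2057-05-10: days before May = 31 + 28 + 31 + 30 = 120 (2057 is not a leap year); day of year = 120 + 10 = 130
Rest of 2055: 365 - 221 = 144
Full years 2056 (366): 366
Total = 144 + 366 + 130 = 640

640 days


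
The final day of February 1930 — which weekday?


February 1930 has 28 days
Anchor: Jan 1, 1930. With p = 1930 - 1 = 1929: (p + p//4 - p//100 + p//400) mod 7 = (1929 + 482 - 19 + 4) mod 7 = 2396 mod 7 = 2 -> Wednesday (Mon=0 ... Sun=6)
Days before February (Jan): 31; February 1 index = (2 + 31) mod 7 = 5 -> Saturday
Last day offset: 28 - 1 = 27 days
Weekday index = (5 + 27) mod 7 = 4

Friday, February 28


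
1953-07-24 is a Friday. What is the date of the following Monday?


Current: Friday
Target: Monday
Days ahead: 3

Next Monday: 1953-07-27


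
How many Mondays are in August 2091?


August 2091 has 31 days
Anchor: Jan 1, 2091. With p = 2091 - 1 = 2090: (p + p//4 - p//100 + p//400) mod 7 = (2090 + 522 - 20 + 5) mod 7 = 2597 mod 7 = 0 -> Monday (Mon=0 ... Sun=6)
Days before August (Jan-Jul): 212; August 1 index = (0 + 212) mod 7 = 2 -> Wednesday
First Monday is August 6
Mondays: 6, 13, 20, 27

4 Mondays


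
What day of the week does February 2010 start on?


Target: February 1, 2010
Anchor: Jan 1, 2010. With p = 2010 - 1 = 2009: (p + p//4 - p//100 + p//400) mod 7 = (2009 + 502 - 20 + 5) mod 7 = 2496 mod 7 = 4 -> Friday (Mon=0 ... Sun=6)
Days before February (Jan): 31 days
Weekday index = (4 + 31) mod 7 = 0

Monday


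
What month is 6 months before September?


September is month 9
9 - 6 = 3

March


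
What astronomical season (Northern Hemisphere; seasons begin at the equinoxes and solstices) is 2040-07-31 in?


Date: July 31
Astronomical Summer (approx.; exact equinox/solstice day varies by year): June 21 to September 21
July 31 falls within the Summer window

Summer


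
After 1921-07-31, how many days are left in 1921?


Day of year: 212 of 365
Remaining = 365 - 212

153 days


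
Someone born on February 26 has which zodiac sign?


Date: February 26
Conventional tropical zodiac dates: Pisces from February 19 onward; Aries starts March 21
February 26 falls within the Pisces range

Pisces


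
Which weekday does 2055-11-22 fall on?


Date: November 22, 2055
Anchor: Jan 1, 2055. With p = 2055 - 1 = 2054: (p + p//4 - p//100 + p//400) mod 7 = (2054 + 513 - 20 + 5) mod 7 = 2552 mod 7 = 4 -> Friday (Mon=0 ... Sun=6)
Days before November (Jan-Oct): 304; offset = 304 + 22 - 1 = 325
Weekday index = (4 + 325) mod 7 = 0

Day of the week: Monday


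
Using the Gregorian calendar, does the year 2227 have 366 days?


Gregorian leap year rule: divisible by 4, but not by 100, unless also by 400.
2227 is not divisible by 4 -> not a leap year

No


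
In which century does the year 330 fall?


Century = (year - 1) // 100 + 1
= (330 - 1) // 100 + 1
= 329 // 100 + 1
= 3 + 1

4th century


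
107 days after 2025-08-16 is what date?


Start: 2025-08-16, add 107 days
August 2025 has 31 days: 31 - 16 = 15 days to August 31 -> 92 left
September 2025 has 30 days -> 62 left
October 2025 has 31 days -> 31 left
November 2025 has 30 days -> 1 left
December 2025: 1 <= 31 -> lands on December 1

Result: 2025-12-01


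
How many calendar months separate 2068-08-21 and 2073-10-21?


From August 2068 to October 2073
5 years * 12 = 60 months, plus 2 months = 62

62 months


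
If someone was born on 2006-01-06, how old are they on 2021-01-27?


Birth: 2006-01-06
Reference: 2021-01-27
Year difference: 2021 - 2006 = 15

15 years old


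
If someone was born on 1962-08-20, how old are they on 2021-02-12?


Birth: 1962-08-20
Reference: 2021-02-12
Year difference: 2021 - 1962 = 59
Birthday not yet reached in 2021, subtract 1

58 years old


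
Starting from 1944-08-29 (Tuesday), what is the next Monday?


Current: Tuesday
Target: Monday
Days ahead: 6

Next Monday: 1944-09-04


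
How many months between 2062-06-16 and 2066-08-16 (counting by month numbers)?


From June 2062 to August 2066
4 years * 12 = 48 months, plus 2 months = 50

50 months


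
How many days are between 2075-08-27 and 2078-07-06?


From 2075-08-27 to 2078-07-06
2075-08-27: days before August = 31 + 28 + 31 + 30 + 31 + 30 + 31 = 212 (2075 is not a leap year); day of year = 212 + 27 = 239
2078-07-06: days before July = 31 + 28 + 31 + 30 + 31 + 30 = 181 (2078 is not a leap year); day of year = 181 + 6 = 187
Rest of 2075: 365 - 239 = 126
Full years 2076 (366), 2077 (365): 731
Total = 126 + 731 + 187 = 1044

1044 days


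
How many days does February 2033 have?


February 2033 (leap year: no)

28 days


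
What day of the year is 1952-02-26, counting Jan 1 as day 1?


Date: February 26, 1952
Days in months 1 through 1: 31
Plus 26 days in February

Day of year: 57


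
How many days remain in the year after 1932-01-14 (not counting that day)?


Day of year: 14 of 366
Remaining = 366 - 14

352 days


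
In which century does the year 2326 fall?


Century = (year - 1) // 100 + 1
= (2326 - 1) // 100 + 1
= 2325 // 100 + 1
= 23 + 1

24th century


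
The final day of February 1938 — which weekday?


February 1938 has 28 days
Anchor: Jan 1, 1938. With p = 1938 - 1 = 1937: (p + p//4 - p//100 + p//400) mod 7 = (1937 + 484 - 19 + 4) mod 7 = 2406 mod 7 = 5 -> Saturday (Mon=0 ... Sun=6)
Days before February (Jan): 31; February 1 index = (5 + 31) mod 7 = 1 -> Tuesday
Last day offset: 28 - 1 = 27 days
Weekday index = (1 + 27) mod 7 = 0

Monday, February 28


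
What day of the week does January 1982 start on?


Target: January 1, 1982
Anchor: Jan 1, 1982. With p = 1982 - 1 = 1981: (p + p//4 - p//100 + p//400) mod 7 = (1981 + 495 - 19 + 4) mod 7 = 2461 mod 7 = 4 -> Friday (Mon=0 ... Sun=6)
Offset from anchor: 0 days
Weekday index = (4 + 0) mod 7 = 4

Friday


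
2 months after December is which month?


December is month 12
12 + 2 = 14; wrap: 14 - 12 = 2

February


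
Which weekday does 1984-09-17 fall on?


Date: September 17, 1984
Anchor: Jan 1, 1984. With p = 1984 - 1 = 1983: (p + p//4 - p//100 + p//400) mod 7 = (1983 + 495 - 19 + 4) mod 7 = 2463 mod 7 = 6 -> Sunday (Mon=0 ... Sun=6)
Days before September (Jan-Aug): 244; offset = 244 + 17 - 1 = 260
Weekday index = (6 + 260) mod 7 = 0

Day of the week: Monday


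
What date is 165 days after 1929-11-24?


Start: 1929-11-24, add 165 days
November 1929 has 30 days: 30 - 24 = 6 days to November 30 -> 159 left
December 1929 has 31 days -> 128 left
January 1930 has 31 days -> 97 left
February 1930 has 28 days -> 69 left
March 1930 has 31 days -> 38 left
April 1930 has 30 days -> 8 left
May 1930: 8 <= 31 -> lands on May 8

Result: 1930-05-08


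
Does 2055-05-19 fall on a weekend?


Anchor: Jan 1, 2055. With p = 2055 - 1 = 2054: (p + p//4 - p//100 + p//400) mod 7 = (2054 + 513 - 20 + 5) mod 7 = 2552 mod 7 = 4 -> Friday (Mon=0 ... Sun=6)
Day of year: 139; offset = 138
Weekday index = (4 + 138) mod 7 = 2 -> Wednesday
Weekend days: Saturday, Sunday

No


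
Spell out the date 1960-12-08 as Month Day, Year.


ISO 1960-12-08 parses as year=1960, month=12, day=08
Month 12 -> December

December 8, 1960


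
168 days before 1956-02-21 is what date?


Start: 1956-02-21, subtract 168 days
Back 21 days from February 21 reaches January 31, 1956 -> 147 left
January 1956 has 31 days -> back to December 31, 1955 -> 116 left
December 1955 has 31 days -> back to November 30, 1955 -> 85 left
November 1955 has 30 days -> back to October 31, 1955 -> 55 left
October 1955 has 31 days -> back to September 30, 1955 -> 24 left
September 1955: 30 - 24 = 6 -> lands on September 6

Result: 1955-09-06


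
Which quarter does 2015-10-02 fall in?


Month: October (month 10)
Q1: Jan-Mar, Q2: Apr-Jun, Q3: Jul-Sep, Q4: Oct-Dec

Q4


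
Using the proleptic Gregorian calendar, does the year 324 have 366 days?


Gregorian leap year rule: divisible by 4, but not by 100, unless also by 400.
324 is divisible by 4 but not 100 -> leap year

Yes


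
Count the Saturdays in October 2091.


October 2091 has 31 days
Anchor: Jan 1, 2091. With p = 2091 - 1 = 2090: (p + p//4 - p//100 + p//400) mod 7 = (2090 + 522 - 20 + 5) mod 7 = 2597 mod 7 = 0 -> Monday (Mon=0 ... Sun=6)
Days before October (Jan-Sep): 273; October 1 index = (0 + 273) mod 7 = 0 -> Monday
First Saturday is October 6
Saturdays: 6, 13, 20, 27

4 Saturdays


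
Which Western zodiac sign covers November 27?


Date: November 27
Conventional tropical zodiac dates: Sagittarius from November 22 onward; Capricorn starts December 22
November 27 falls within the Sagittarius range

Sagittarius


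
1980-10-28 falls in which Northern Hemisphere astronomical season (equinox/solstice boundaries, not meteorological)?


Date: October 28
Astronomical Autumn (approx.; exact equinox/solstice day varies by year): September 22 to December 20
October 28 falls within the Autumn window

Autumn


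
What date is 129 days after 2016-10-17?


Start: 2016-10-17, add 129 days
October 2016 has 31 days: 31 - 17 = 14 days to October 31 -> 115 left
November 2016 has 30 days -> 85 left
December 2016 has 31 days -> 54 left
January 2017 has 31 days -> 23 left
February 2017: 23 <= 28 -> lands on February 23

Result: 2017-02-23


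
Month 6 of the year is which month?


Month 6 of 12

June


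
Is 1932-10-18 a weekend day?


Anchor: Jan 1, 1932. With p = 1932 - 1 = 1931: (p + p//4 - p//100 + p//400) mod 7 = (1931 + 482 - 19 + 4) mod 7 = 2398 mod 7 = 4 -> Friday (Mon=0 ... Sun=6)
Day of year: 292; offset = 291
Weekday index = (4 + 291) mod 7 = 1 -> Tuesday
Weekend days: Saturday, Sunday

No


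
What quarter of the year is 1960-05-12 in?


Month: May (month 5)
Q1: Jan-Mar, Q2: Apr-Jun, Q3: Jul-Sep, Q4: Oct-Dec

Q2


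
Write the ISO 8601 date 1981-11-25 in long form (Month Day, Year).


ISO 1981-11-25 parses as year=1981, month=11, day=25
Month 11 -> November

November 25, 1981


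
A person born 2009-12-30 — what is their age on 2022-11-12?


Birth: 2009-12-30
Reference: 2022-11-12
Year difference: 2022 - 2009 = 13
Birthday not yet reached in 2022, subtract 1

12 years old


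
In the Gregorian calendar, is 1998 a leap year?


Gregorian leap year rule: divisible by 4, but not by 100, unless also by 400.
1998 is not divisible by 4 -> not a leap year

No


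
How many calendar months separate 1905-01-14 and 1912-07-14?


From January 1905 to July 1912
7 years * 12 = 84 months, plus 6 months = 90

90 months


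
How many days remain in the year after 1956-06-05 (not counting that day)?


Day of year: 157 of 366
Remaining = 366 - 157

209 days


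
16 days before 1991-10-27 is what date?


Start: 1991-10-27, subtract 16 days
27 - 16 = 11 stays within October 1991

Result: 1991-10-11


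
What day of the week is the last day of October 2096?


October 2096 has 31 days
Anchor: Jan 1, 2096. With p = 2096 - 1 = 2095: (p + p//4 - p//100 + p//400) mod 7 = (2095 + 523 - 20 + 5) mod 7 = 2603 mod 7 = 6 -> Sunday (Mon=0 ... Sun=6)
Days before October (Jan-Sep): 274; October 1 index = (6 + 274) mod 7 = 0 -> Monday
Last day offset: 31 - 1 = 30 days
Weekday index = (0 + 30) mod 7 = 2

Wednesday, October 31
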